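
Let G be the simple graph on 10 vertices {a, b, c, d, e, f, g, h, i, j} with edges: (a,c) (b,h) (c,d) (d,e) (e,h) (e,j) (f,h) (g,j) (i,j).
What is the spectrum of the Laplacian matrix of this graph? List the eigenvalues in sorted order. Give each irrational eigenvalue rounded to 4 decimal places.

[0, 0.2154, 0.2679, 1, 1, 1.2059, 2.3671, 3.3375, 3.7321, 4.8742]

With the vertex order [a, b, c, d, e, f, g, h, i, j], the degrees are [1, 1, 2, 2, 3, 1, 1, 3, 1, 3], giving D = diag(1, 1, 2, 2, 3, 1, 1, 3, 1, 3) and L = D - A. The multiplicity of 0 as a Laplacian eigenvalue equals the number of connected components. By the matrix-tree theorem the graph has (1/10) * product of the nonzero eigenvalues = 1 spanning tree.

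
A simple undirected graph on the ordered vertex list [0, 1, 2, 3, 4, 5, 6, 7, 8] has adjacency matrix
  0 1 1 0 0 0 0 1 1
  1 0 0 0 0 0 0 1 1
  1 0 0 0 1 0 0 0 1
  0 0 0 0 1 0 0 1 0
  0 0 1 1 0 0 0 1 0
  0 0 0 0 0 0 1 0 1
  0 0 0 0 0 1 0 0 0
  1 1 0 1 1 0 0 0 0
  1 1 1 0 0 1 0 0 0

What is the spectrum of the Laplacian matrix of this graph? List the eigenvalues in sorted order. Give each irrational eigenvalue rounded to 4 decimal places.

[0, 0.3754, 1.3386, 2.4320, 2.5070, 3.7527, 4.5560, 5.2890, 5.7493]

With the vertex order [0, 1, 2, 3, 4, 5, 6, 7, 8], the degrees are [4, 3, 3, 2, 3, 2, 1, 4, 4], giving D = diag(4, 3, 3, 2, 3, 2, 1, 4, 4) and L = D - A. L is symmetric positive semidefinite, so every eigenvalue is real and nonnegative.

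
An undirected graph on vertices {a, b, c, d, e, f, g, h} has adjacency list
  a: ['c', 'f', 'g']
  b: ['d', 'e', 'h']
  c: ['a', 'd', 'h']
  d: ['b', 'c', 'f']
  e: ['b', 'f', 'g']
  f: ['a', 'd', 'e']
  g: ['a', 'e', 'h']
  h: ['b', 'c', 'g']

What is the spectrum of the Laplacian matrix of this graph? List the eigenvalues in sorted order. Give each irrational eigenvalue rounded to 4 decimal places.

Each diagonal entry of L is the vertex degree and each off-diagonal entry is -1 where an edge is present, 0 otherwise; in the order [a, b, c, d, e, f, g, h] the diagonal is [3, 3, 3, 3, 3, 3, 3, 3]. The multiplicity of 0 as a Laplacian eigenvalue equals the number of connected components. The single zero eigenvalue shows the graph is connected. By the matrix-tree theorem the graph has (1/8) * product of the nonzero eigenvalues = 384 spanning trees.

[0, 2, 2, 2, 4, 4, 4, 6]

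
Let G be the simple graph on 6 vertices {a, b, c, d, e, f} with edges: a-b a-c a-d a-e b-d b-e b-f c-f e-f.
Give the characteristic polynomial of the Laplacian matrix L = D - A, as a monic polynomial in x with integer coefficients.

Reading degrees in the order [a, b, c, d, e, f] gives [4, 4, 2, 2, 3, 3]; set D = diag(4, 4, 2, 2, 3, 3) and form L = D - A. L has integer entries, so p(x) = det(xI - L) has integer coefficients. Expanding the determinant yields x^6 - 18x^5 + 124x^4 - 406x^3 + 628x^2 - 366x. Since p(0) = det(-L) = 0, x divides p(x). The eigenvalues sum to 18, which equals trace(L) = 2|E|. There is one zero in the spectrum, matching the 1 component.

x^6 - 18x^5 + 124x^4 - 406x^3 + 628x^2 - 366x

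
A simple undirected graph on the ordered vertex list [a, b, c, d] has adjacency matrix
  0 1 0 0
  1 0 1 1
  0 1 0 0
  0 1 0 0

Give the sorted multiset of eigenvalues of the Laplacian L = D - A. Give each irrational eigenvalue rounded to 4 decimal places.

[0, 1, 1, 4]

Each diagonal entry of L is the vertex degree and each off-diagonal entry is -1 where an edge is present, 0 otherwise; in the order [a, b, c, d] the diagonal is [1, 3, 1, 1]. Diagonalising L (or applying a numerical eigensolver to the 4x4 matrix) gives the spectrum above. The eigenvalues sum to 6, which equals trace(L) = 2|E|.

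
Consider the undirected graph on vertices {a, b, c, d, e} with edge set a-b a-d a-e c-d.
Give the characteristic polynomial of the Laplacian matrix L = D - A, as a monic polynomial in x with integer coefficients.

Each diagonal entry of L is the vertex degree and each off-diagonal entry is -1 where an edge is present, 0 otherwise; in the order [a, b, c, d, e] the diagonal is [3, 1, 1, 2, 1]. L has integer entries, so p(x) = det(xI - L) has integer coefficients. Expanding the determinant yields x^5 - 8x^4 + 20x^3 - 18x^2 + 5x. Since p(0) = det(-L) = 0, x divides p(x).

x^5 - 8x^4 + 20x^3 - 18x^2 + 5x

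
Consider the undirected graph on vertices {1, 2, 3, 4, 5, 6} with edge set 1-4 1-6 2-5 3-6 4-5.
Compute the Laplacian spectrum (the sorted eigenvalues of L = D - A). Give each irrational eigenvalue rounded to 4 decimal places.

[0, 0.2679, 1, 2, 3, 3.7321]

Reading degrees in the order [1, 2, 3, 4, 5, 6] gives [2, 1, 1, 2, 2, 2]; set D = diag(2, 1, 1, 2, 2, 2) and form L = D - A. L is symmetric positive semidefinite, so every eigenvalue is real and nonnegative. The single zero eigenvalue shows the graph is connected. There is one zero in the spectrum, matching the 1 component. By the matrix-tree theorem the graph has (1/6) * product of the nonzero eigenvalues = 1 spanning tree.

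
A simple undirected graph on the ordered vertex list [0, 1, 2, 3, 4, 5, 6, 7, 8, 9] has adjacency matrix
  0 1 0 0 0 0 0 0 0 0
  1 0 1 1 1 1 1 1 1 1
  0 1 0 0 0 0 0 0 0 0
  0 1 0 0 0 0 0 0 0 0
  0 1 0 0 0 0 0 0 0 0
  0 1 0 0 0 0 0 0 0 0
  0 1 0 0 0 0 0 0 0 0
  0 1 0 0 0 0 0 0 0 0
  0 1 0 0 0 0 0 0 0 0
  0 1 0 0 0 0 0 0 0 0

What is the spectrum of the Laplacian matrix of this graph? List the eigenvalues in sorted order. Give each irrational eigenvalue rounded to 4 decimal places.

[0, 1, 1, 1, 1, 1, 1, 1, 1, 10]

Each diagonal entry of L is the vertex degree and each off-diagonal entry is -1 where an edge is present, 0 otherwise; in the order [0, 1, 2, 3, 4, 5, 6, 7, 8, 9] the diagonal is [1, 9, 1, 1, 1, 1, 1, 1, 1, 1]. Since every row of L sums to 0, the all-ones vector is in the kernel and 0 is an eigenvalue.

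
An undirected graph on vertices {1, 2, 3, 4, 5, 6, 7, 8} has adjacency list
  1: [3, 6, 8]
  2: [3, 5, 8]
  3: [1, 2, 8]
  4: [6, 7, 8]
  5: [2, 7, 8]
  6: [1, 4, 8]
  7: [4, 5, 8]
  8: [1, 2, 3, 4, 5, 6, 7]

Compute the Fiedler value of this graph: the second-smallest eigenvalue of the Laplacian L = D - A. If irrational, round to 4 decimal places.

With the vertex order [1, 2, 3, 4, 5, 6, 7, 8], the degrees are [3, 3, 3, 3, 3, 3, 3, 7], giving D = diag(3, 3, 3, 3, 3, 3, 3, 7) and L = D - A. The sorted Laplacian eigenvalues are [0, 1.7530, 1.7530, 3.4450, 3.4450, 4.8019, 4.8019, 8]; the algebraic connectivity is the second entry, 1.7530. The eigenvalues sum to 28, which equals trace(L) = 2|E|. By the matrix-tree theorem the graph has (1/8) * product of the nonzero eigenvalues = 841 spanning trees.

1.7530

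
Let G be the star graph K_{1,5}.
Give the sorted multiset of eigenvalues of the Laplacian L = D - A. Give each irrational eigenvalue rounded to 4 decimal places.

The graph has 6 vertices and degree multiset [5, 1, 1, 1, 1, 1]; D is the diagonal matrix of degrees and L = D - A. L is symmetric positive semidefinite, so every eigenvalue is real and nonnegative. The eigenvalues sum to 10, which equals trace(L) = 2|E|.

[0, 1, 1, 1, 1, 6]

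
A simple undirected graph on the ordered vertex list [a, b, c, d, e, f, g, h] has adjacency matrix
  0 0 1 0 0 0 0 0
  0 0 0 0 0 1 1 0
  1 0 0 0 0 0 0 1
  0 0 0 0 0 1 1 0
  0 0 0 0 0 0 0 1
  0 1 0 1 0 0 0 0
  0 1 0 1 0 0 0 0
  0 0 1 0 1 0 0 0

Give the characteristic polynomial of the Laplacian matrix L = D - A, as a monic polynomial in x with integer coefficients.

Each diagonal entry of L is the vertex degree and each off-diagonal entry is -1 where an edge is present, 0 otherwise; in the order [a, b, c, d, e, f, g, h] the diagonal is [1, 2, 2, 2, 1, 2, 2, 2]. Computing det(xI - L) by cofactor expansion (or equivalently via sum-over-permutations) gives x^8 - 14x^7 + 78x^6 - 220x^5 + 328x^4 - 240x^3 + 64x^2. Since p(0) = det(-L) = 0, x divides p(x). The eigenvalues sum to 14, which equals trace(L) = 2|E|. There are 2 zeros in the spectrum, matching the 2 components.

x^8 - 14x^7 + 78x^6 - 220x^5 + 328x^4 - 240x^3 + 64x^2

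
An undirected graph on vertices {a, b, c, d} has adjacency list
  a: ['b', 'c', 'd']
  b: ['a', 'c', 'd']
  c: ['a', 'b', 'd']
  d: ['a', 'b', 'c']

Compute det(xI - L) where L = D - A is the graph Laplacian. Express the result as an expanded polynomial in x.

x^4 - 12x^3 + 48x^2 - 64x

Reading degrees in the order [a, b, c, d] gives [3, 3, 3, 3]; set D = diag(3, 3, 3, 3) and form L = D - A. Computing det(xI - L) by cofactor expansion (or equivalently via sum-over-permutations) gives x^4 - 12x^3 + 48x^2 - 64x. The constant term is 0 because L is singular (the all-ones vector lies in its kernel).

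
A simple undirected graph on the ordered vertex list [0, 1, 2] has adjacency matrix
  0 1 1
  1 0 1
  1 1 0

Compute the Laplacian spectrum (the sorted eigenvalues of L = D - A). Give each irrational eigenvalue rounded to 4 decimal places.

[0, 3, 3]

Reading degrees in the order [0, 1, 2] gives [2, 2, 2]; set D = diag(2, 2, 2) and form L = D - A. Diagonalising L (or applying a numerical eigensolver to the 3x3 matrix) gives the spectrum above. The eigenvalues sum to 6, which equals trace(L) = 2|E|.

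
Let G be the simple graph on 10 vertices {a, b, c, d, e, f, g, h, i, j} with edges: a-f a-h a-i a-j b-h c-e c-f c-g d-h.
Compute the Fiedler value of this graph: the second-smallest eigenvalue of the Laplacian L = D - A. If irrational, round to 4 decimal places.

0.1800

Each diagonal entry of L is the vertex degree and each off-diagonal entry is -1 where an edge is present, 0 otherwise; in the order [a, b, c, d, e, f, g, h, i, j] the diagonal is [4, 1, 3, 1, 1, 2, 1, 3, 1, 1]. Computing the eigenvalues of L and sorting gives [0, 0.1800, 0.4792, 1, 1, 1, 1.6050, 3.3220, 4.0680, 5.3458]. The Fiedler value lambda_2 = 0.1800 is strictly positive, so the graph is connected.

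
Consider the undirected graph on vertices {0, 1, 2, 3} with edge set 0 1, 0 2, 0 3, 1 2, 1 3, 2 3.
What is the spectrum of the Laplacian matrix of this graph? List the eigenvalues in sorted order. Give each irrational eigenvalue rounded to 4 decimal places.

[0, 4, 4, 4]

Reading degrees in the order [0, 1, 2, 3] gives [3, 3, 3, 3]; set D = diag(3, 3, 3, 3) and form L = D - A. Diagonalising L (or applying a numerical eigensolver to the 4x4 matrix) gives the spectrum above. The single zero eigenvalue shows the graph is connected. The largest eigenvalue, 4, is at most the vertex count 4.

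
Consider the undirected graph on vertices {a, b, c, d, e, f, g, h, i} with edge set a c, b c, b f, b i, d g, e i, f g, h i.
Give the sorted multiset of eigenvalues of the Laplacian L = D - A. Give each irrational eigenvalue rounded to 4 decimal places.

[0, 0.2217, 0.3327, 1, 1.1923, 2.1071, 3, 3.4413, 4.7049]

Reading degrees in the order [a, b, c, d, e, f, g, h, i] gives [1, 3, 2, 1, 1, 2, 2, 1, 3]; set D = diag(1, 3, 2, 1, 1, 2, 2, 1, 3) and form L = D - A. The multiplicity of 0 as a Laplacian eigenvalue equals the number of connected components. The single zero eigenvalue shows the graph is connected. The largest eigenvalue, 4.7049, is at most the vertex count 9. There is one zero in the spectrum, matching the 1 component.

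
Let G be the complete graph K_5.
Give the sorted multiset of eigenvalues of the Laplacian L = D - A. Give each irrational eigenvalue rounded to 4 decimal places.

[0, 5, 5, 5, 5]

The graph has 5 vertices and degree multiset [4, 4, 4, 4, 4]; D is the diagonal matrix of degrees and L = D - A. Diagonalising L (or applying a numerical eigensolver to the 5x5 matrix) gives the spectrum above. The single zero eigenvalue shows the graph is connected. There is one zero in the spectrum, matching the 1 component.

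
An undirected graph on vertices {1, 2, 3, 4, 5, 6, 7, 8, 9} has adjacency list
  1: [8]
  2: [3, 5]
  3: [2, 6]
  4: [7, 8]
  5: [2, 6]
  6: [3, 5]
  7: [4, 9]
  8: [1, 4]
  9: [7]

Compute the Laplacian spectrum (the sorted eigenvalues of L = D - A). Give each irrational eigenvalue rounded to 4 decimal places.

[0, 0, 0.3820, 1.3820, 2, 2, 2.6180, 3.6180, 4]

Each diagonal entry of L is the vertex degree and each off-diagonal entry is -1 where an edge is present, 0 otherwise; in the order [1, 2, 3, 4, 5, 6, 7, 8, 9] the diagonal is [1, 2, 2, 2, 2, 2, 2, 2, 1]. Since every row of L sums to 0, the all-ones vector is in the kernel and 0 is an eigenvalue. The 2 zero eigenvalues correspond to the 2 connected components. The largest eigenvalue, 4, is at most the vertex count 9.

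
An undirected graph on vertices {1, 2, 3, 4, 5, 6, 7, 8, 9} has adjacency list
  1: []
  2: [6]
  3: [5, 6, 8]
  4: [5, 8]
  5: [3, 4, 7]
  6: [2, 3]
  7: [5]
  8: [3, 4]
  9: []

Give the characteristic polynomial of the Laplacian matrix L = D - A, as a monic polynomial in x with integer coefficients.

Each diagonal entry of L is the vertex degree and each off-diagonal entry is -1 where an edge is present, 0 otherwise; in the order [1, 2, 3, 4, 5, 6, 7, 8, 9] the diagonal is [0, 1, 3, 2, 3, 2, 1, 2, 0]. Computing det(xI - L) by cofactor expansion (or equivalently via sum-over-permutations) gives x^9 - 14x^8 + 75x^7 - 194x^6 + 249x^5 - 144x^4 + 28x^3. The coefficient of x^8 equals -trace(L) = -14, matching the sum of degrees. There are 3 zeros in the spectrum, matching the 3 components.

x^9 - 14x^8 + 75x^7 - 194x^6 + 249x^5 - 144x^4 + 28x^3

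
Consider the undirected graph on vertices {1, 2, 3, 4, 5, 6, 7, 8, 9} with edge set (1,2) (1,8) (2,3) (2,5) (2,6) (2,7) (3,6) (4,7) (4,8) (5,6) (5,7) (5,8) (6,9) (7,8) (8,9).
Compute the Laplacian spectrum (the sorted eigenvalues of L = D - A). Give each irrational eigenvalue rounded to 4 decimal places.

[0, 1.2300, 1.7291, 1.8436, 2.8354, 4.4331, 5.1502, 6.0459, 6.7327]

Reading degrees in the order [1, 2, 3, 4, 5, 6, 7, 8, 9] gives [2, 5, 2, 2, 4, 4, 4, 5, 2]; set D = diag(2, 5, 2, 2, 4, 4, 4, 5, 2) and form L = D - A. Diagonalising L (or applying a numerical eigensolver to the 9x9 matrix) gives the spectrum above. The largest eigenvalue, 6.7327, is at most the vertex count 9.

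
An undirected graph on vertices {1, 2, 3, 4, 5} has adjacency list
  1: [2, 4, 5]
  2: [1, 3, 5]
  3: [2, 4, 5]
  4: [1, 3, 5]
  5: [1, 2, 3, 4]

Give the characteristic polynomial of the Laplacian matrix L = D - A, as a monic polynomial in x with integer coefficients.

x^5 - 16x^4 + 94x^3 - 240x^2 + 225x

Each diagonal entry of L is the vertex degree and each off-diagonal entry is -1 where an edge is present, 0 otherwise; in the order [1, 2, 3, 4, 5] the diagonal is [3, 3, 3, 3, 4]. L has integer entries, so p(x) = det(xI - L) has integer coefficients. Expanding the determinant yields x^5 - 16x^4 + 94x^3 - 240x^2 + 225x. The coefficient of x^4 equals -trace(L) = -16, matching the sum of degrees. The largest eigenvalue, 5, is at most the vertex count 5.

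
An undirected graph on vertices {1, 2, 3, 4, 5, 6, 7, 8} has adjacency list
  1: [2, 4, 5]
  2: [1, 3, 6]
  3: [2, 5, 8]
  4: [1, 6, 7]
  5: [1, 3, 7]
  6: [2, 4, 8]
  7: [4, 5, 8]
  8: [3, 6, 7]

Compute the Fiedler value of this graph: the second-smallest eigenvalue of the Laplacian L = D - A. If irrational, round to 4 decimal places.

2

With the vertex order [1, 2, 3, 4, 5, 6, 7, 8], the degrees are [3, 3, 3, 3, 3, 3, 3, 3], giving D = diag(3, 3, 3, 3, 3, 3, 3, 3) and L = D - A. Computing the eigenvalues of L and sorting gives [0, 2, 2, 2, 4, 4, 4, 6]. The Fiedler value lambda_2 = 2 is strictly positive, so the graph is connected.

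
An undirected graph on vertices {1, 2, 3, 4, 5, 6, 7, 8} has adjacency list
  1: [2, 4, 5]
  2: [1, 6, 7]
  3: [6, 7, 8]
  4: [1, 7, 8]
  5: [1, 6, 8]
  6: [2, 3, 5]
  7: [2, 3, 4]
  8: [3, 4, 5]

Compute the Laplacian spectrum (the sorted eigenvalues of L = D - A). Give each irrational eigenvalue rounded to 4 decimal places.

[0, 2, 2, 2, 4, 4, 4, 6]

With the vertex order [1, 2, 3, 4, 5, 6, 7, 8], the degrees are [3, 3, 3, 3, 3, 3, 3, 3], giving D = diag(3, 3, 3, 3, 3, 3, 3, 3) and L = D - A. Since every row of L sums to 0, the all-ones vector is in the kernel and 0 is an eigenvalue. The single zero eigenvalue shows the graph is connected. The eigenvalues sum to 24, which equals trace(L) = 2|E|.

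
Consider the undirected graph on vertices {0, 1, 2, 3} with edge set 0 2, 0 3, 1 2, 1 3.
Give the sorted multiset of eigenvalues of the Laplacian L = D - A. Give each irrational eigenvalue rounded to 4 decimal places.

With the vertex order [0, 1, 2, 3], the degrees are [2, 2, 2, 2], giving D = diag(2, 2, 2, 2) and L = D - A. The multiplicity of 0 as a Laplacian eigenvalue equals the number of connected components. By the matrix-tree theorem the graph has (1/4) * product of the nonzero eigenvalues = 4 spanning trees. The largest eigenvalue, 4, is at most the vertex count 4.

[0, 2, 2, 4]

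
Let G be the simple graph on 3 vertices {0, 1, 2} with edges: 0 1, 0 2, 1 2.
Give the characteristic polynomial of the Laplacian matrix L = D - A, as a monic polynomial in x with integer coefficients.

Each diagonal entry of L is the vertex degree and each off-diagonal entry is -1 where an edge is present, 0 otherwise; in the order [0, 1, 2] the diagonal is [2, 2, 2]. The eigenvalues of L are [0, 3, 3]; the characteristic polynomial is the product of (x - lambda_i), which multiplies out to x^3 - 6x^2 + 9x. The constant term is 0 because L is singular (the all-ones vector lies in its kernel). There is one zero in the spectrum, matching the 1 component. By the matrix-tree theorem the graph has (1/3) * product of the nonzero eigenvalues = 3 spanning trees.

x^3 - 6x^2 + 9x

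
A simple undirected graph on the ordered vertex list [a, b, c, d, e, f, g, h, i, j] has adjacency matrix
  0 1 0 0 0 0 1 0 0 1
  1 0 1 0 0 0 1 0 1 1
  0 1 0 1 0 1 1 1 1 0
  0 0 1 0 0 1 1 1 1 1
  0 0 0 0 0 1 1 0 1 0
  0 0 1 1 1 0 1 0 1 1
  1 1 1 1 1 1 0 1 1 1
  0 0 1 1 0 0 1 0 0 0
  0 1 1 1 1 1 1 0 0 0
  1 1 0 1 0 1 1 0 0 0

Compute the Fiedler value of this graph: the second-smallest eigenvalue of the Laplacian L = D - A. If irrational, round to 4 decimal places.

2.2679

Each diagonal entry of L is the vertex degree and each off-diagonal entry is -1 where an edge is present, 0 otherwise; in the order [a, b, c, d, e, f, g, h, i, j] the diagonal is [3, 5, 6, 6, 3, 6, 9, 3, 6, 5]. The smallest Laplacian eigenvalue is always 0. The next one, lambda_2 = 2.2679, measures how hard the graph is to disconnect: larger values mean better connectivity. The largest eigenvalue, 10, is at most the vertex count 10. By the matrix-tree theorem the graph has (1/10) * product of the nonzero eigenvalues = 276640 spanning trees.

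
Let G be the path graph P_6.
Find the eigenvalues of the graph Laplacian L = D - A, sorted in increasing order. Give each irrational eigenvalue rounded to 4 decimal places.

The graph has 6 vertices and degree multiset [2, 2, 2, 2, 1, 1]; D is the diagonal matrix of degrees and L = D - A. Diagonalising L (or applying a numerical eigensolver to the 6x6 matrix) gives the spectrum above. The single zero eigenvalue shows the graph is connected. The eigenvalues sum to 10, which equals trace(L) = 2|E|.

[0, 0.2679, 1, 2, 3, 3.7321]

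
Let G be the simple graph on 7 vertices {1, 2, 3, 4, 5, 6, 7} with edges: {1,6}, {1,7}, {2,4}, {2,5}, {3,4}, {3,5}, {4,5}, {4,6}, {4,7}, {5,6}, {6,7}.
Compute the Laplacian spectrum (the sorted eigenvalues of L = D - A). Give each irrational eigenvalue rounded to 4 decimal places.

[0, 1.0761, 2, 3.2629, 4, 5.5097, 6.1513]

With the vertex order [1, 2, 3, 4, 5, 6, 7], the degrees are [2, 2, 2, 5, 4, 4, 3], giving D = diag(2, 2, 2, 5, 4, 4, 3) and L = D - A. Diagonalising L (or applying a numerical eigensolver to the 7x7 matrix) gives the spectrum above. The single zero eigenvalue shows the graph is connected. There is one zero in the spectrum, matching the 1 component. By the matrix-tree theorem the graph has (1/7) * product of the nonzero eigenvalues = 136 spanning trees.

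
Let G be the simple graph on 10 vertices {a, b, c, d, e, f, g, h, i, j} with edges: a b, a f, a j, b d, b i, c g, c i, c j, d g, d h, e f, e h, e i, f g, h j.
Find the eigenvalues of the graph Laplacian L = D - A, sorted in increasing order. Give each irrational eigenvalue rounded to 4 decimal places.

[0, 2, 2, 2, 2, 2, 5, 5, 5, 5]

Reading degrees in the order [a, b, c, d, e, f, g, h, i, j] gives [3, 3, 3, 3, 3, 3, 3, 3, 3, 3]; set D = diag(3, 3, 3, 3, 3, 3, 3, 3, 3, 3) and form L = D - A. L is symmetric positive semidefinite, so every eigenvalue is real and nonnegative. The single zero eigenvalue shows the graph is connected. The largest eigenvalue, 5, is at most the vertex count 10.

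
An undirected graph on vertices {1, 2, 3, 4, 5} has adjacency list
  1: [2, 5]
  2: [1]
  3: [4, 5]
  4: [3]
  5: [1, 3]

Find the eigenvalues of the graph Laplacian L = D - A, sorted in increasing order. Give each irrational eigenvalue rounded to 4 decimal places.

[0, 0.3820, 1.3820, 2.6180, 3.6180]

With the vertex order [1, 2, 3, 4, 5], the degrees are [2, 1, 2, 1, 2], giving D = diag(2, 1, 2, 1, 2) and L = D - A. Diagonalising L (or applying a numerical eigensolver to the 5x5 matrix) gives the spectrum above. The single zero eigenvalue shows the graph is connected. By the matrix-tree theorem the graph has (1/5) * product of the nonzero eigenvalues = 1 spanning tree.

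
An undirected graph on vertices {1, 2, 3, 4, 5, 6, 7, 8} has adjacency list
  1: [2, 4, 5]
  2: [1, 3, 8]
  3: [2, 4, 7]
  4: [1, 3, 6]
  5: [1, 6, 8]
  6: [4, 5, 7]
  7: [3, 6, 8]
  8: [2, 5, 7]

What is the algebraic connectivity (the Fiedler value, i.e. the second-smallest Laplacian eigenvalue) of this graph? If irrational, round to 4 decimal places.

Each diagonal entry of L is the vertex degree and each off-diagonal entry is -1 where an edge is present, 0 otherwise; in the order [1, 2, 3, 4, 5, 6, 7, 8] the diagonal is [3, 3, 3, 3, 3, 3, 3, 3]. Computing the eigenvalues of L and sorting gives [0, 2, 2, 2, 4, 4, 4, 6]. The Fiedler value lambda_2 = 2 is strictly positive, so the graph is connected.

2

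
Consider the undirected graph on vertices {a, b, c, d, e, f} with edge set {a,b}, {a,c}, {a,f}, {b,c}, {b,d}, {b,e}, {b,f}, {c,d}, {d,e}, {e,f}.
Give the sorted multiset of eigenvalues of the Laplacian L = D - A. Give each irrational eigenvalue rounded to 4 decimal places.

[0, 2.3820, 2.3820, 4.6180, 4.6180, 6]

Each diagonal entry of L is the vertex degree and each off-diagonal entry is -1 where an edge is present, 0 otherwise; in the order [a, b, c, d, e, f] the diagonal is [3, 5, 3, 3, 3, 3]. Since every row of L sums to 0, the all-ones vector is in the kernel and 0 is an eigenvalue. The single zero eigenvalue shows the graph is connected. The largest eigenvalue, 6, is at most the vertex count 6. By the matrix-tree theorem the graph has (1/6) * product of the nonzero eigenvalues = 121 spanning trees.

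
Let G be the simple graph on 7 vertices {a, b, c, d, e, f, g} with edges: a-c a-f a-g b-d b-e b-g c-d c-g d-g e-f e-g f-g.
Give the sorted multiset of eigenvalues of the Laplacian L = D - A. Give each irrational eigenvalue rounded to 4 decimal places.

With the vertex order [a, b, c, d, e, f, g], the degrees are [3, 3, 3, 3, 3, 3, 6], giving D = diag(3, 3, 3, 3, 3, 3, 6) and L = D - A. Diagonalising L (or applying a numerical eigensolver to the 7x7 matrix) gives the spectrum above. The single zero eigenvalue shows the graph is connected. There is one zero in the spectrum, matching the 1 component.

[0, 2, 2, 4, 4, 5, 7]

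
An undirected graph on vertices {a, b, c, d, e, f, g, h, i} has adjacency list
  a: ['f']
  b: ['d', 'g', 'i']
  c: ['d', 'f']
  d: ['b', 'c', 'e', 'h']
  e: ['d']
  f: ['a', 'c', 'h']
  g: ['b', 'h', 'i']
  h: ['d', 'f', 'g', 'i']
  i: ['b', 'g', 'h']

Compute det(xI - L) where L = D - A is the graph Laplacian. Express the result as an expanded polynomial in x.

x^9 - 24x^8 + 239x^7 - 1280x^6 + 3988x^5 - 7292x^4 + 7506x^3 - 3918x^2 + 792x

With the vertex order [a, b, c, d, e, f, g, h, i], the degrees are [1, 3, 2, 4, 1, 3, 3, 4, 3], giving D = diag(1, 3, 2, 4, 1, 3, 3, 4, 3) and L = D - A. Computing det(xI - L) by cofactor expansion (or equivalently via sum-over-permutations) gives x^9 - 24x^8 + 239x^7 - 1280x^6 + 3988x^5 - 7292x^4 + 7506x^3 - 3918x^2 + 792x. Since p(0) = det(-L) = 0, x divides p(x).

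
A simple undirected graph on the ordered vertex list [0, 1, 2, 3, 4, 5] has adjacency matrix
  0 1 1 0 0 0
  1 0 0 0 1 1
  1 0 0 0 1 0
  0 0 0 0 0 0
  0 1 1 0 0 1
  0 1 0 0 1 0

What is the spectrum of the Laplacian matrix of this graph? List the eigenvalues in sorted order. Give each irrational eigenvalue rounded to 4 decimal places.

Each diagonal entry of L is the vertex degree and each off-diagonal entry is -1 where an edge is present, 0 otherwise; in the order [0, 1, 2, 3, 4, 5] the diagonal is [2, 3, 2, 0, 3, 2]. The multiplicity of 0 as a Laplacian eigenvalue equals the number of connected components. The 2 zero eigenvalues correspond to the 2 connected components. There are 2 zeros in the spectrum, matching the 2 components.

[0, 0, 1.3820, 2.3820, 3.6180, 4.6180]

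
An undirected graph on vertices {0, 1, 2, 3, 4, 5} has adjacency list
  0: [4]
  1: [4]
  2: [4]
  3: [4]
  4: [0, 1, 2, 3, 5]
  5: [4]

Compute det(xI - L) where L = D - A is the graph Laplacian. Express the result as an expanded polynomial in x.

With the vertex order [0, 1, 2, 3, 4, 5], the degrees are [1, 1, 1, 1, 5, 1], giving D = diag(1, 1, 1, 1, 5, 1) and L = D - A. Computing det(xI - L) by cofactor expansion (or equivalently via sum-over-permutations) gives x^6 - 10x^5 + 30x^4 - 40x^3 + 25x^2 - 6x. Since p(0) = det(-L) = 0, x divides p(x). The largest eigenvalue, 6, is at most the vertex count 6.

x^6 - 10x^5 + 30x^4 - 40x^3 + 25x^2 - 6x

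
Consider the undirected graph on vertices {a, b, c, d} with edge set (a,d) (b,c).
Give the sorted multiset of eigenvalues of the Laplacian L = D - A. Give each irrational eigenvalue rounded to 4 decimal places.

Reading degrees in the order [a, b, c, d] gives [1, 1, 1, 1]; set D = diag(1, 1, 1, 1) and form L = D - A. The multiplicity of 0 as a Laplacian eigenvalue equals the number of connected components. The 2 zero eigenvalues correspond to the 2 connected components. The largest eigenvalue, 2, is at most the vertex count 4.

[0, 0, 2, 2]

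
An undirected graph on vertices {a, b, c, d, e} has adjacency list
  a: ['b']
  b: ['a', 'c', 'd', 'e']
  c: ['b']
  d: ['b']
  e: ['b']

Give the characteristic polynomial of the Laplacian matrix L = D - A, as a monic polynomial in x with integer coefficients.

x^5 - 8x^4 + 18x^3 - 16x^2 + 5x

Reading degrees in the order [a, b, c, d, e] gives [1, 4, 1, 1, 1]; set D = diag(1, 4, 1, 1, 1) and form L = D - A. L has integer entries, so p(x) = det(xI - L) has integer coefficients. Expanding the determinant yields x^5 - 8x^4 + 18x^3 - 16x^2 + 5x. Since p(0) = det(-L) = 0, x divides p(x). By the matrix-tree theorem the graph has (1/5) * product of the nonzero eigenvalues = 1 spanning tree. The largest eigenvalue, 5, is at most the vertex count 5.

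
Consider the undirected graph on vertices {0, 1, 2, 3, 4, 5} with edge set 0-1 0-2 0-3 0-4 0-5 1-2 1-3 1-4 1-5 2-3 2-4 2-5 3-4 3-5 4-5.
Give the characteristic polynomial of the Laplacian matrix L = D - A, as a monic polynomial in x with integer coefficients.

x^6 - 30x^5 + 360x^4 - 2160x^3 + 6480x^2 - 7776x

Each diagonal entry of L is the vertex degree and each off-diagonal entry is -1 where an edge is present, 0 otherwise; in the order [0, 1, 2, 3, 4, 5] the diagonal is [5, 5, 5, 5, 5, 5]. L has integer entries, so p(x) = det(xI - L) has integer coefficients. Expanding the determinant yields x^6 - 30x^5 + 360x^4 - 2160x^3 + 6480x^2 - 7776x. The constant term is 0 because L is singular (the all-ones vector lies in its kernel). The eigenvalues sum to 30, which equals trace(L) = 2|E|.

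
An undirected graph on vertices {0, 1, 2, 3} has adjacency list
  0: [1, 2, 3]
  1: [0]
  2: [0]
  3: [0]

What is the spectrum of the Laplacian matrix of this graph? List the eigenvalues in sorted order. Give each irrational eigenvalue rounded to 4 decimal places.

[0, 1, 1, 4]

Each diagonal entry of L is the vertex degree and each off-diagonal entry is -1 where an edge is present, 0 otherwise; in the order [0, 1, 2, 3] the diagonal is [3, 1, 1, 1]. Since every row of L sums to 0, the all-ones vector is in the kernel and 0 is an eigenvalue. There is one zero in the spectrum, matching the 1 component.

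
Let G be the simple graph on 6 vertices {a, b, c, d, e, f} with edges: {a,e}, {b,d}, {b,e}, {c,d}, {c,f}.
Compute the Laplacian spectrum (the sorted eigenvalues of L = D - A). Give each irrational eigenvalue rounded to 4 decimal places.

[0, 0.2679, 1, 2, 3, 3.7321]

With the vertex order [a, b, c, d, e, f], the degrees are [1, 2, 2, 2, 2, 1], giving D = diag(1, 2, 2, 2, 2, 1) and L = D - A. Since every row of L sums to 0, the all-ones vector is in the kernel and 0 is an eigenvalue. The single zero eigenvalue shows the graph is connected. There is one zero in the spectrum, matching the 1 component.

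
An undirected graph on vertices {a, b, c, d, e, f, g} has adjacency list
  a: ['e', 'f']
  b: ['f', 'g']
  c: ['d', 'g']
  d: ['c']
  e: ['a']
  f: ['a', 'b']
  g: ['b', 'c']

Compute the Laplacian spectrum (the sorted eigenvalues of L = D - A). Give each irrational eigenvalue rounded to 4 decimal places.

[0, 0.1981, 0.7530, 1.5550, 2.4450, 3.2470, 3.8019]

With the vertex order [a, b, c, d, e, f, g], the degrees are [2, 2, 2, 1, 1, 2, 2], giving D = diag(2, 2, 2, 1, 1, 2, 2) and L = D - A. Since every row of L sums to 0, the all-ones vector is in the kernel and 0 is an eigenvalue. The single zero eigenvalue shows the graph is connected. The largest eigenvalue, 3.8019, is at most the vertex count 7.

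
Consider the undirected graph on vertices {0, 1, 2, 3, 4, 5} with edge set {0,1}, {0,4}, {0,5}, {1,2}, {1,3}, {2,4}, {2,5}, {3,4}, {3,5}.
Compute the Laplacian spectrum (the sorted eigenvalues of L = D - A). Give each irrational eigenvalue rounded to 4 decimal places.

Reading degrees in the order [0, 1, 2, 3, 4, 5] gives [3, 3, 3, 3, 3, 3]; set D = diag(3, 3, 3, 3, 3, 3) and form L = D - A. The multiplicity of 0 as a Laplacian eigenvalue equals the number of connected components. The single zero eigenvalue shows the graph is connected. The eigenvalues sum to 18, which equals trace(L) = 2|E|.

[0, 3, 3, 3, 3, 6]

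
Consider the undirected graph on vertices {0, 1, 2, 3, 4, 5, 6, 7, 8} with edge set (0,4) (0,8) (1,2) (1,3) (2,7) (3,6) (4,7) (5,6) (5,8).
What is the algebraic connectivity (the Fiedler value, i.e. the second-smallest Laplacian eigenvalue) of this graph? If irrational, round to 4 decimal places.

Reading degrees in the order [0, 1, 2, 3, 4, 5, 6, 7, 8] gives [2, 2, 2, 2, 2, 2, 2, 2, 2]; set D = diag(2, 2, 2, 2, 2, 2, 2, 2, 2) and form L = D - A. The smallest Laplacian eigenvalue is always 0. The next one, lambda_2 = 0.4679, measures how hard the graph is to disconnect: larger values mean better connectivity. The eigenvalues sum to 18, which equals trace(L) = 2|E|.

0.4679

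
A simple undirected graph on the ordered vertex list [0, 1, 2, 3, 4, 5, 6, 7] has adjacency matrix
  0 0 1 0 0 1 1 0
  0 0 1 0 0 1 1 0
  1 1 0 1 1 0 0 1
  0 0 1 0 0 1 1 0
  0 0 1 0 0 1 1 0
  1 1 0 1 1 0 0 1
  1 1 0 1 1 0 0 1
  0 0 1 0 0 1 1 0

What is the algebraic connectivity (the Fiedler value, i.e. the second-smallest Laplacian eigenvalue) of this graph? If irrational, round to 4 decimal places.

3

With the vertex order [0, 1, 2, 3, 4, 5, 6, 7], the degrees are [3, 3, 5, 3, 3, 5, 5, 3], giving D = diag(3, 3, 5, 3, 3, 5, 5, 3) and L = D - A. Computing the eigenvalues of L and sorting gives [0, 3, 3, 3, 3, 5, 5, 8]. The Fiedler value lambda_2 = 3 is strictly positive, so the graph is connected. By the matrix-tree theorem the graph has (1/8) * product of the nonzero eigenvalues = 2025 spanning trees. The largest eigenvalue, 8, is at most the vertex count 8.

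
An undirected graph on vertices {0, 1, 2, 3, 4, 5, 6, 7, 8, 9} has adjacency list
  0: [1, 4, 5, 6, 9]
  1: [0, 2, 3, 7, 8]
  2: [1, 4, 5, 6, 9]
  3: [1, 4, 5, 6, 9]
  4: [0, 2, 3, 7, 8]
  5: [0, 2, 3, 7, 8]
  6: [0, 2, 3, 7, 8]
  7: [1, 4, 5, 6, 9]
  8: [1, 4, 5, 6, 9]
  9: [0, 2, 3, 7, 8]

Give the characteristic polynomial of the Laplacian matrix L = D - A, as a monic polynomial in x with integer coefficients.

x^10 - 50x^9 + 1100x^8 - 14000x^7 + 113750x^6 - 612500x^5 + 2187500x^4 - 5000000x^3 + 6640625x^2 - 3906250x

With the vertex order [0, 1, 2, 3, 4, 5, 6, 7, 8, 9], the degrees are [5, 5, 5, 5, 5, 5, 5, 5, 5, 5], giving D = diag(5, 5, 5, 5, 5, 5, 5, 5, 5, 5) and L = D - A. The eigenvalues of L are [0, 5, 5, 5, 5, 5, 5, 5, 5, 10]; the characteristic polynomial is the product of (x - lambda_i), which multiplies out to x^10 - 50x^9 + 1100x^8 - 14000x^7 + 113750x^6 - 612500x^5 + 2187500x^4 - 5000000x^3 + 6640625x^2 - 3906250x. The coefficient of x^9 equals -trace(L) = -50, matching the sum of degrees. There is one zero in the spectrum, matching the 1 component. The eigenvalues sum to 50, which equals trace(L) = 2|E|.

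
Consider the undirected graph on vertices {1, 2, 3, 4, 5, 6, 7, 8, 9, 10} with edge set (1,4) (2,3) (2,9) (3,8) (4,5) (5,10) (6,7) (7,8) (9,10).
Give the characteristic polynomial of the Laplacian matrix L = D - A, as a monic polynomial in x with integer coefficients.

x^10 - 18x^9 + 136x^8 - 560x^7 + 1365x^6 - 2002x^5 + 1716x^4 - 792x^3 + 165x^2 - 10x

Each diagonal entry of L is the vertex degree and each off-diagonal entry is -1 where an edge is present, 0 otherwise; in the order [1, 2, 3, 4, 5, 6, 7, 8, 9, 10] the diagonal is [1, 2, 2, 2, 2, 1, 2, 2, 2, 2]. L has integer entries, so p(x) = det(xI - L) has integer coefficients. Expanding the determinant yields x^10 - 18x^9 + 136x^8 - 560x^7 + 1365x^6 - 2002x^5 + 1716x^4 - 792x^3 + 165x^2 - 10x. Since p(0) = det(-L) = 0, x divides p(x). By the matrix-tree theorem the graph has (1/10) * product of the nonzero eigenvalues = 1 spanning tree.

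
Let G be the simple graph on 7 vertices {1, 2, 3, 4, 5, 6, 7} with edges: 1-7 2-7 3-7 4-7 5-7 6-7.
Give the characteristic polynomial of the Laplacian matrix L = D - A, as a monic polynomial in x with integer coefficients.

Each diagonal entry of L is the vertex degree and each off-diagonal entry is -1 where an edge is present, 0 otherwise; in the order [1, 2, 3, 4, 5, 6, 7] the diagonal is [1, 1, 1, 1, 1, 1, 6]. Computing det(xI - L) by cofactor expansion (or equivalently via sum-over-permutations) gives x^7 - 12x^6 + 45x^5 - 80x^4 + 75x^3 - 36x^2 + 7x. The coefficient of x^6 equals -trace(L) = -12, matching the sum of degrees.

x^7 - 12x^6 + 45x^5 - 80x^4 + 75x^3 - 36x^2 + 7x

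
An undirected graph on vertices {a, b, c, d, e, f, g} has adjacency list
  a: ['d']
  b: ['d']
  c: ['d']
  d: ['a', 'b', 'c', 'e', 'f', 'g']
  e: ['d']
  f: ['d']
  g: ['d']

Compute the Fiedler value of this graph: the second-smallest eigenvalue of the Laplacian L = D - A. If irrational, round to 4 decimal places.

Each diagonal entry of L is the vertex degree and each off-diagonal entry is -1 where an edge is present, 0 otherwise; in the order [a, b, c, d, e, f, g] the diagonal is [1, 1, 1, 6, 1, 1, 1]. Computing the eigenvalues of L and sorting gives [0, 1, 1, 1, 1, 1, 7]. The Fiedler value lambda_2 = 1 is strictly positive, so the graph is connected. The eigenvalues sum to 12, which equals trace(L) = 2|E|. The largest eigenvalue, 7, is at most the vertex count 7.

1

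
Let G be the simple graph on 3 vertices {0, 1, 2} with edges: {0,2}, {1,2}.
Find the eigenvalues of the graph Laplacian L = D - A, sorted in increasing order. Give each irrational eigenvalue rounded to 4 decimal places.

[0, 1, 3]

With the vertex order [0, 1, 2], the degrees are [1, 1, 2], giving D = diag(1, 1, 2) and L = D - A. Diagonalising L (or applying a numerical eigensolver to the 3x3 matrix) gives the spectrum above. The single zero eigenvalue shows the graph is connected.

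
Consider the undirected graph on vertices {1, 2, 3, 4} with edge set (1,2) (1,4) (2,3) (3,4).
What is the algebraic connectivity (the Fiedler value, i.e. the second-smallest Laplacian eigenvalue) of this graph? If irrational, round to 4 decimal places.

2

Reading degrees in the order [1, 2, 3, 4] gives [2, 2, 2, 2]; set D = diag(2, 2, 2, 2) and form L = D - A. The sorted Laplacian eigenvalues are [0, 2, 2, 4]; the algebraic connectivity is the second entry, 2. By the matrix-tree theorem the graph has (1/4) * product of the nonzero eigenvalues = 4 spanning trees.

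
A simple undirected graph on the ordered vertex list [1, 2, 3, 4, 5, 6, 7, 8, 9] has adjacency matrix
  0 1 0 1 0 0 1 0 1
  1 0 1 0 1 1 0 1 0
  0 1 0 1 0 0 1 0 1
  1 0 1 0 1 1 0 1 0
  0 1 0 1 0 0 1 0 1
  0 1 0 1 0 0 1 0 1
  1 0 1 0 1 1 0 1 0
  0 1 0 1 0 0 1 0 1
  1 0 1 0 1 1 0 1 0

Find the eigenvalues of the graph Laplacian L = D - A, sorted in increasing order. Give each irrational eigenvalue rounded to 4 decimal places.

[0, 4, 4, 4, 4, 5, 5, 5, 9]

Reading degrees in the order [1, 2, 3, 4, 5, 6, 7, 8, 9] gives [4, 5, 4, 5, 4, 4, 5, 4, 5]; set D = diag(4, 5, 4, 5, 4, 4, 5, 4, 5) and form L = D - A. L is symmetric positive semidefinite, so every eigenvalue is real and nonnegative. By the matrix-tree theorem the graph has (1/9) * product of the nonzero eigenvalues = 32000 spanning trees.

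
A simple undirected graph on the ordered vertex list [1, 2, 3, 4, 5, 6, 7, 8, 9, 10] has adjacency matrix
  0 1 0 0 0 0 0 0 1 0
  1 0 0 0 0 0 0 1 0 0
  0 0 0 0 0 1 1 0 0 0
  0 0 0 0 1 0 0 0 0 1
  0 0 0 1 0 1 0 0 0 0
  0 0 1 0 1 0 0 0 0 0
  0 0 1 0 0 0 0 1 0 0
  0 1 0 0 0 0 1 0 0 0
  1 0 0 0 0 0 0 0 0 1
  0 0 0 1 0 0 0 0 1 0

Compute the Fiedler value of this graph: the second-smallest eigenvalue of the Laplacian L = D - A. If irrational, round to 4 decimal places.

Reading degrees in the order [1, 2, 3, 4, 5, 6, 7, 8, 9, 10] gives [2, 2, 2, 2, 2, 2, 2, 2, 2, 2]; set D = diag(2, 2, 2, 2, 2, 2, 2, 2, 2, 2) and form L = D - A. Computing the eigenvalues of L and sorting gives [0, 0.3820, 0.3820, 1.3820, 1.3820, 2.6180, 2.6180, 3.6180, 3.6180, 4]. The Fiedler value lambda_2 = 0.3820 is strictly positive, so the graph is connected. The largest eigenvalue, 4, is at most the vertex count 10.

0.3820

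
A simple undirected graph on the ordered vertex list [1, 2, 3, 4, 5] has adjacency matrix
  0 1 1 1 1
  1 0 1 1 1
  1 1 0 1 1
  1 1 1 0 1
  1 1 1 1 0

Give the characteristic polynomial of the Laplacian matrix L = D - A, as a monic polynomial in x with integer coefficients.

x^5 - 20x^4 + 150x^3 - 500x^2 + 625x

Reading degrees in the order [1, 2, 3, 4, 5] gives [4, 4, 4, 4, 4]; set D = diag(4, 4, 4, 4, 4) and form L = D - A. The eigenvalues of L are [0, 5, 5, 5, 5]; the characteristic polynomial is the product of (x - lambda_i), which multiplies out to x^5 - 20x^4 + 150x^3 - 500x^2 + 625x. Since p(0) = det(-L) = 0, x divides p(x). The eigenvalues sum to 20, which equals trace(L) = 2|E|.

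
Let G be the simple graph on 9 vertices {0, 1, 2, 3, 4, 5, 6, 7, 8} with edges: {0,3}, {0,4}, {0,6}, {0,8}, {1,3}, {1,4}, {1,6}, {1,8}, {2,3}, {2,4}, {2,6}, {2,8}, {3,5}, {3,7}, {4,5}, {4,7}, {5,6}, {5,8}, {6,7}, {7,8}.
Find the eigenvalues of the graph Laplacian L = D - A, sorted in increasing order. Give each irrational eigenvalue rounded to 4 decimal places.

Each diagonal entry of L is the vertex degree and each off-diagonal entry is -1 where an edge is present, 0 otherwise; in the order [0, 1, 2, 3, 4, 5, 6, 7, 8] the diagonal is [4, 4, 4, 5, 5, 4, 5, 4, 5]. The multiplicity of 0 as a Laplacian eigenvalue equals the number of connected components. The largest eigenvalue, 9, is at most the vertex count 9. The eigenvalues sum to 40, which equals trace(L) = 2|E|.

[0, 4, 4, 4, 4, 5, 5, 5, 9]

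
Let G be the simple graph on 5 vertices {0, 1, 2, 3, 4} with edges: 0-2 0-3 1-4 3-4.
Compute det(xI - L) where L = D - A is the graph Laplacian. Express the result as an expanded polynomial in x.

Reading degrees in the order [0, 1, 2, 3, 4] gives [2, 1, 1, 2, 2]; set D = diag(2, 1, 1, 2, 2) and form L = D - A. L has integer entries, so p(x) = det(xI - L) has integer coefficients. Expanding the determinant yields x^5 - 8x^4 + 21x^3 - 20x^2 + 5x. The coefficient of x^4 equals -trace(L) = -8, matching the sum of degrees. By the matrix-tree theorem the graph has (1/5) * product of the nonzero eigenvalues = 1 spanning tree. The largest eigenvalue, 3.6180, is at most the vertex count 5.

x^5 - 8x^4 + 21x^3 - 20x^2 + 5x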